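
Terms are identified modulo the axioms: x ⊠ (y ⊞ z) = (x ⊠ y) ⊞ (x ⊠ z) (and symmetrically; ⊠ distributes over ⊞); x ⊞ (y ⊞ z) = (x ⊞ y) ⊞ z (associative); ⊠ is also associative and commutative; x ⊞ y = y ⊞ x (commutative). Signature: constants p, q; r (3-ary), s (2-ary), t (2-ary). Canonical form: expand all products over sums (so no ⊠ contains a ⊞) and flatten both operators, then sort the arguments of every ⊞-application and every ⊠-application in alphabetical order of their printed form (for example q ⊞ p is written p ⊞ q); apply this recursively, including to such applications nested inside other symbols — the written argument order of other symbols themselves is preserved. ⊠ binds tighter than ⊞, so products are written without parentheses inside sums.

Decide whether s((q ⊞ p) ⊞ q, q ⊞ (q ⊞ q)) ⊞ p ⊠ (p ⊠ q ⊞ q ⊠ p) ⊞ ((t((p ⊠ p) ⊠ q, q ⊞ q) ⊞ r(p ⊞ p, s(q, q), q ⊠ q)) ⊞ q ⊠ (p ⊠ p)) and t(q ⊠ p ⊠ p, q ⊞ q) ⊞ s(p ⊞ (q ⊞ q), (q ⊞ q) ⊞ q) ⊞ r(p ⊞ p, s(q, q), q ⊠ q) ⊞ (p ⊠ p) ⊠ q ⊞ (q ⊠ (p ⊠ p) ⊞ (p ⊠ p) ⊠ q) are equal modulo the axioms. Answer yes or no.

Answer: yes — both canonical forms are p ⊠ p ⊠ q ⊞ p ⊠ p ⊠ q ⊞ p ⊠ p ⊠ q ⊞ r(p ⊞ p, s(q, q), q ⊠ q) ⊞ s(p ⊞ q ⊞ q, q ⊞ q ⊞ q) ⊞ t(p ⊠ p ⊠ q, q ⊞ q)

Derivation:
Left:  s((q ⊞ p) ⊞ q, q ⊞ (q ⊞ q)) ⊞ p ⊠ (p ⊠ q ⊞ q ⊠ p) ⊞ ((t((p ⊠ p) ⊠ q, q ⊞ q) ⊞ r(p ⊞ p, s(q, q), q ⊠ q)) ⊞ q ⊠ (p ⊠ p))
  Distribute:  s(p ⊞ q ⊞ q, q ⊞ q ⊞ q) ⊞ p ⊠ p ⊠ q ⊞ p ⊠ p ⊠ q ⊞ t(p ⊠ p ⊠ q, q ⊞ q) ⊞ r(p ⊞ p, s(q, q), q ⊠ q) ⊞ p ⊠ p ⊠ q
  Sort:  p ⊠ p ⊠ q ⊞ p ⊠ p ⊠ q ⊞ p ⊠ p ⊠ q ⊞ r(p ⊞ p, s(q, q), q ⊠ q) ⊞ s(p ⊞ q ⊞ q, q ⊞ q ⊞ q) ⊞ t(p ⊠ p ⊠ q, q ⊞ q)
Right:  t(q ⊠ p ⊠ p, q ⊞ q) ⊞ s(p ⊞ (q ⊞ q), (q ⊞ q) ⊞ q) ⊞ r(p ⊞ p, s(q, q), q ⊠ q) ⊞ (p ⊠ p) ⊠ q ⊞ (q ⊠ (p ⊠ p) ⊞ (p ⊠ p) ⊠ q)
  Flatten:  t(p ⊠ p ⊠ q, q ⊞ q) ⊞ s(p ⊞ q ⊞ q, q ⊞ q ⊞ q) ⊞ r(p ⊞ p, s(q, q), q ⊠ q) ⊞ p ⊠ p ⊠ q ⊞ p ⊠ p ⊠ q ⊞ p ⊠ p ⊠ q
  Sort:  p ⊠ p ⊠ q ⊞ p ⊠ p ⊠ q ⊞ p ⊠ p ⊠ q ⊞ r(p ⊞ p, s(q, q), q ⊠ q) ⊞ s(p ⊞ q ⊞ q, q ⊞ q ⊞ q) ⊞ t(p ⊠ p ⊠ q, q ⊞ q)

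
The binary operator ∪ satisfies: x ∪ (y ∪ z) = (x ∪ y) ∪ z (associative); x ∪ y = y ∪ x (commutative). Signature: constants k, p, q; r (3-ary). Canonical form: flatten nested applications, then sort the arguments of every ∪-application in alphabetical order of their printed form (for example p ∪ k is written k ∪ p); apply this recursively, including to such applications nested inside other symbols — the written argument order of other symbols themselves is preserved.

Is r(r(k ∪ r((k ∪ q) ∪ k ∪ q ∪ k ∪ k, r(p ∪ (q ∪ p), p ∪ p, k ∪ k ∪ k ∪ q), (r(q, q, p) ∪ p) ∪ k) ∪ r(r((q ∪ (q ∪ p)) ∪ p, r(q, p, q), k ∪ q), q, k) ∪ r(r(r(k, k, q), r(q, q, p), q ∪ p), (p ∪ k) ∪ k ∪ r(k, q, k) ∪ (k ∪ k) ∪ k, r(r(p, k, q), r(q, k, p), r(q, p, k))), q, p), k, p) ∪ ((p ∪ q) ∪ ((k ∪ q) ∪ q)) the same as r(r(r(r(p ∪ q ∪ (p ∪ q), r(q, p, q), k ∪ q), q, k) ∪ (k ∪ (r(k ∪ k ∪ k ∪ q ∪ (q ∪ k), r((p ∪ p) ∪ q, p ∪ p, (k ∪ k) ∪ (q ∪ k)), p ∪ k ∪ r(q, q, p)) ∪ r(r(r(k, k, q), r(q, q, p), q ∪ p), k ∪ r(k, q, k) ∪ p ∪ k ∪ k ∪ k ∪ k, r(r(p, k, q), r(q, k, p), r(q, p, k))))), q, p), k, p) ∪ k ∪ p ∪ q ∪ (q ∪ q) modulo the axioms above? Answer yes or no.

Answer: yes — both canonical forms are k ∪ p ∪ q ∪ q ∪ q ∪ r(r(k ∪ r(k ∪ k ∪ k ∪ k ∪ q ∪ q, r(p ∪ p ∪ q, p ∪ p, k ∪ k ∪ k ∪ q), k ∪ p ∪ r(q, q, p)) ∪ r(r(p ∪ p ∪ q ∪ q, r(q, p, q), k ∪ q), q, k) ∪ r(r(r(k, k, q), r(q, q, p), p ∪ q), k ∪ k ∪ k ∪ k ∪ k ∪ p ∪ r(k, q, k), r(r(p, k, q), r(q, k, p), r(q, p, k))), q, p), k, p)

Derivation:
Left:  r(r(k ∪ r((k ∪ q) ∪ k ∪ q ∪ k ∪ k, r(p ∪ (q ∪ p), p ∪ p, k ∪ k ∪ k ∪ q), (r(q, q, p) ∪ p) ∪ k) ∪ r(r((q ∪ (q ∪ p)) ∪ p, r(q, p, q), k ∪ q), q, k) ∪ r(r(r(k, k, q), r(q, q, p), q ∪ p), (p ∪ k) ∪ k ∪ r(k, q, k) ∪ (k ∪ k) ∪ k, r(r(p, k, q), r(q, k, p), r(q, p, k))), q, p), k, p) ∪ ((p ∪ q) ∪ ((k ∪ q) ∪ q))
  Merge nested applications:  r(r(k ∪ r((k ∪ q) ∪ k ∪ q ∪ k ∪ k, r(p ∪ (q ∪ p), p ∪ p, k ∪ k ∪ k ∪ q), (r(q, q, p) ∪ p) ∪ k) ∪ r(r((q ∪ (q ∪ p)) ∪ p, r(q, p, q), k ∪ q), q, k) ∪ r(r(r(k, k, q), r(q, q, p), q ∪ p), (p ∪ k) ∪ k ∪ r(k, q, k) ∪ (k ∪ k) ∪ k, r(r(p, k, q), r(q, k, p), r(q, p, k))), q, p), k, p) ∪ p ∪ q ∪ k ∪ q ∪ q
  Inside:  r(r(k ∪ r((k ∪ q) ∪ k ∪ q ∪ k ∪ k, r(p ∪ (q ∪ p), p ∪ p, k ∪ k ∪ k ∪ q), (r(q, q, p) ∪ p) ∪ k) ∪ r(r((q ∪ (q ∪ p)) ∪ p, r(q, p, q), k ∪ q), q, k) ∪ r(r(r(k, k, q), r(q, q, p), q ∪ p), (p ∪ k) ∪ k ∪ r(k, q, k) ∪ (k ∪ k) ∪ k, r(r(p, k, q), r(q, k, p), r(q, p, k))), q, p), k, p)  →  r(r(k ∪ r(k ∪ k ∪ k ∪ k ∪ q ∪ q, r(p ∪ p ∪ q, p ∪ p, k ∪ k ∪ k ∪ q), k ∪ p ∪ r(q, q, p)) ∪ r(r(p ∪ p ∪ q ∪ q, r(q, p, q), k ∪ q), q, k) ∪ r(r(r(k, k, q), r(q, q, p), p ∪ q), k ∪ k ∪ k ∪ k ∪ k ∪ p ∪ r(k, q, k), r(r(p, k, q), r(q, k, p), r(q, p, k))), q, p), k, p)
  Order the arguments:  k ∪ p ∪ q ∪ q ∪ q ∪ r(r(k ∪ r(k ∪ k ∪ k ∪ k ∪ q ∪ q, r(p ∪ p ∪ q, p ∪ p, k ∪ k ∪ k ∪ q), k ∪ p ∪ r(q, q, p)) ∪ r(r(p ∪ p ∪ q ∪ q, r(q, p, q), k ∪ q), q, k) ∪ r(r(r(k, k, q), r(q, q, p), p ∪ q), k ∪ k ∪ k ∪ k ∪ k ∪ p ∪ r(k, q, k), r(r(p, k, q), r(q, k, p), r(q, p, k))), q, p), k, p)
Right:  r(r(r(r(p ∪ q ∪ (p ∪ q), r(q, p, q), k ∪ q), q, k) ∪ (k ∪ (r(k ∪ k ∪ k ∪ q ∪ (q ∪ k), r((p ∪ p) ∪ q, p ∪ p, (k ∪ k) ∪ (q ∪ k)), p ∪ k ∪ r(q, q, p)) ∪ r(r(r(k, k, q), r(q, q, p), q ∪ p), k ∪ r(k, q, k) ∪ p ∪ k ∪ k ∪ k ∪ k, r(r(p, k, q), r(q, k, p), r(q, p, k))))), q, p), k, p) ∪ k ∪ p ∪ q ∪ (q ∪ q)
  Merge nested applications:  r(r(r(r(p ∪ q ∪ (p ∪ q), r(q, p, q), k ∪ q), q, k) ∪ (k ∪ (r(k ∪ k ∪ k ∪ q ∪ (q ∪ k), r((p ∪ p) ∪ q, p ∪ p, (k ∪ k) ∪ (q ∪ k)), p ∪ k ∪ r(q, q, p)) ∪ r(r(r(k, k, q), r(q, q, p), q ∪ p), k ∪ r(k, q, k) ∪ p ∪ k ∪ k ∪ k ∪ k, r(r(p, k, q), r(q, k, p), r(q, p, k))))), q, p), k, p) ∪ k ∪ p ∪ q ∪ q ∪ q
  Inside:  r(r(r(r(p ∪ q ∪ (p ∪ q), r(q, p, q), k ∪ q), q, k) ∪ (k ∪ (r(k ∪ k ∪ k ∪ q ∪ (q ∪ k), r((p ∪ p) ∪ q, p ∪ p, (k ∪ k) ∪ (q ∪ k)), p ∪ k ∪ r(q, q, p)) ∪ r(r(r(k, k, q), r(q, q, p), q ∪ p), k ∪ r(k, q, k) ∪ p ∪ k ∪ k ∪ k ∪ k, r(r(p, k, q), r(q, k, p), r(q, p, k))))), q, p), k, p)  →  r(r(k ∪ r(k ∪ k ∪ k ∪ k ∪ q ∪ q, r(p ∪ p ∪ q, p ∪ p, k ∪ k ∪ k ∪ q), k ∪ p ∪ r(q, q, p)) ∪ r(r(p ∪ p ∪ q ∪ q, r(q, p, q), k ∪ q), q, k) ∪ r(r(r(k, k, q), r(q, q, p), p ∪ q), k ∪ k ∪ k ∪ k ∪ k ∪ p ∪ r(k, q, k), r(r(p, k, q), r(q, k, p), r(q, p, k))), q, p), k, p)
  Sort:  k ∪ p ∪ q ∪ q ∪ q ∪ r(r(k ∪ r(k ∪ k ∪ k ∪ k ∪ q ∪ q, r(p ∪ p ∪ q, p ∪ p, k ∪ k ∪ k ∪ q), k ∪ p ∪ r(q, q, p)) ∪ r(r(p ∪ p ∪ q ∪ q, r(q, p, q), k ∪ q), q, k) ∪ r(r(r(k, k, q), r(q, q, p), p ∪ q), k ∪ k ∪ k ∪ k ∪ k ∪ p ∪ r(k, q, k), r(r(p, k, q), r(q, k, p), r(q, p, k))), q, p), k, p)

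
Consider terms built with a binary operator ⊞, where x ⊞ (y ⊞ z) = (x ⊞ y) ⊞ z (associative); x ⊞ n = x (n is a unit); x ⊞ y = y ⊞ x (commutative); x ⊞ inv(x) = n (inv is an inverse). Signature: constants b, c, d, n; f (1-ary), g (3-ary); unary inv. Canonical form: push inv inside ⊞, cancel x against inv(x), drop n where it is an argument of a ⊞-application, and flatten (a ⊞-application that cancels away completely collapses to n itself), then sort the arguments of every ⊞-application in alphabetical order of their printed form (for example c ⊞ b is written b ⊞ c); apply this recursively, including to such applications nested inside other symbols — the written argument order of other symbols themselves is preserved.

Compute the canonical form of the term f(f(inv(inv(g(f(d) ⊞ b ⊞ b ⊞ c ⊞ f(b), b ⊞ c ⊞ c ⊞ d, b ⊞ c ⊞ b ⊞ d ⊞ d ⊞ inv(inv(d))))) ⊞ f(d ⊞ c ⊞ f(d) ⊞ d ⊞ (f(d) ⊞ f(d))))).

Descend into:  inv(inv(g(f(d) ⊞ b ⊞ b ⊞ c ⊞ f(b), b ⊞ c ⊞ c ⊞ d, b ⊞ c ⊞ b ⊞ d ⊞ d ⊞ inv(inv(d))))) ⊞ f(d ⊞ c ⊞ f(d) ⊞ d ⊞ (f(d) ⊞ f(d)))
Push inv inside:  distribute inv over ⊞ and collapse double inv
Combine occurrences:  g(b ⊞ b ⊞ c ⊞ f(b) ⊞ f(d), b ⊞ c ⊞ c ⊞ d, b ⊞ b ⊞ c ⊞ d ⊞ d ⊞ d) ⊞ f(c ⊞ d ⊞ d ⊞ f(d) ⊞ f(d) ⊞ f(d))
Sort arguments:  f(c ⊞ d ⊞ d ⊞ f(d) ⊞ f(d) ⊞ f(d)) ⊞ g(b ⊞ b ⊞ c ⊞ f(b) ⊞ f(d), b ⊞ c ⊞ c ⊞ d, b ⊞ b ⊞ c ⊞ d ⊞ d ⊞ d)
Reassemble:  f(f(f(c ⊞ d ⊞ d ⊞ f(d) ⊞ f(d) ⊞ f(d)) ⊞ g(b ⊞ b ⊞ c ⊞ f(b) ⊞ f(d), b ⊞ c ⊞ c ⊞ d, b ⊞ b ⊞ c ⊞ d ⊞ d ⊞ d)))

Answer: f(f(f(c ⊞ d ⊞ d ⊞ f(d) ⊞ f(d) ⊞ f(d)) ⊞ g(b ⊞ b ⊞ c ⊞ f(b) ⊞ f(d), b ⊞ c ⊞ c ⊞ d, b ⊞ b ⊞ c ⊞ d ⊞ d ⊞ d)))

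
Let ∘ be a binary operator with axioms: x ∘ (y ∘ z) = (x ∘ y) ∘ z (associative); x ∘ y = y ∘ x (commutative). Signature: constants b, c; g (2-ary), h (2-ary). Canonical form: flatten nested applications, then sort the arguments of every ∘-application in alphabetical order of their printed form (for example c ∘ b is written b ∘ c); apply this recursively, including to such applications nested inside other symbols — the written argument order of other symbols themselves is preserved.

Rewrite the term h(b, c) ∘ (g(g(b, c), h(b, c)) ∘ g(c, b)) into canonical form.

Flatten:  h(b, c) ∘ g(g(b, c), h(b, c)) ∘ g(c, b)
Sort:  g(c, b) ∘ g(g(b, c), h(b, c)) ∘ h(b, c)

Answer: g(c, b) ∘ g(g(b, c), h(b, c)) ∘ h(b, c)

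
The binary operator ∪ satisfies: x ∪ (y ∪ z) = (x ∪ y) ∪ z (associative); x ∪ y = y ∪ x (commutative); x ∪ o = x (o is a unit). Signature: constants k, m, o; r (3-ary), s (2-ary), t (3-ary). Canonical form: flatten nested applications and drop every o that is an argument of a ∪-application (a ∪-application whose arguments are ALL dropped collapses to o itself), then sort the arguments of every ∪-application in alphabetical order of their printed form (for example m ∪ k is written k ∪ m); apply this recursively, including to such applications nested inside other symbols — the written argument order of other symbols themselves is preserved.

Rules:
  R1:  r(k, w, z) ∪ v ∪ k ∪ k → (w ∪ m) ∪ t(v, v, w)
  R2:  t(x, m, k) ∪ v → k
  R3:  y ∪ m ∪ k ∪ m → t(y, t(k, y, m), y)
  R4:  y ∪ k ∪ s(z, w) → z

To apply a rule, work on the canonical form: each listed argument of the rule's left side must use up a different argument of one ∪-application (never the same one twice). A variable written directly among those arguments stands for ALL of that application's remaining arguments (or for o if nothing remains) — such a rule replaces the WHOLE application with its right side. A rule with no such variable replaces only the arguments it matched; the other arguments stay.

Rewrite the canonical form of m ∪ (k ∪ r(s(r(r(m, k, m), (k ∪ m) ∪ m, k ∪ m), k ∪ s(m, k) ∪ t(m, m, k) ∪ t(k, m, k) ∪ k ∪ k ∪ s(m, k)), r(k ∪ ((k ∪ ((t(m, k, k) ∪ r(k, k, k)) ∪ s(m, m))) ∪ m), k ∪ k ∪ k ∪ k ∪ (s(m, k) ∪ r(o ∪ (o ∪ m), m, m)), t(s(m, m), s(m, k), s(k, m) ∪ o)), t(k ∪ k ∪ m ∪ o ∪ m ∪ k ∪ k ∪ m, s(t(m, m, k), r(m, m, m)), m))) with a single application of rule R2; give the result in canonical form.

Canonical form:  k ∪ m ∪ r(s(r(r(m, k, m), k ∪ m ∪ m, k ∪ m), k ∪ k ∪ k ∪ s(m, k) ∪ s(m, k) ∪ t(k, m, k) ∪ t(m, m, k)), r(k ∪ k ∪ m ∪ r(k, k, k) ∪ s(m, m) ∪ t(m, k, k), k ∪ k ∪ k ∪ k ∪ r(m, m, m) ∪ s(m, k), t(s(m, m), s(m, k), s(k, m))), t(k ∪ k ∪ k ∪ k ∪ m ∪ m ∪ m, s(t(m, m, k), r(m, m, m)), m))
R2 matches:  uses t(k, m, k);  v := k ∪ k ∪ k ∪ s(m, k) ∪ s(m, k) ∪ t(m, m, k), x := k
The variable takes the whole remainder — replace the entire application.
Giving:  k ∪ m ∪ r(s(r(r(m, k, m), k ∪ m ∪ m, k ∪ m), k), r(k ∪ k ∪ m ∪ r(k, k, k) ∪ s(m, m) ∪ t(m, k, k), k ∪ k ∪ k ∪ k ∪ r(m, m, m) ∪ s(m, k), t(s(m, m), s(m, k), s(k, m))), t(k ∪ k ∪ k ∪ k ∪ m ∪ m ∪ m, s(t(m, m, k), r(m, m, m)), m))

Answer: k ∪ m ∪ r(s(r(r(m, k, m), k ∪ m ∪ m, k ∪ m), k), r(k ∪ k ∪ m ∪ r(k, k, k) ∪ s(m, m) ∪ t(m, k, k), k ∪ k ∪ k ∪ k ∪ r(m, m, m) ∪ s(m, k), t(s(m, m), s(m, k), s(k, m))), t(k ∪ k ∪ k ∪ k ∪ m ∪ m ∪ m, s(t(m, m, k), r(m, m, m)), m))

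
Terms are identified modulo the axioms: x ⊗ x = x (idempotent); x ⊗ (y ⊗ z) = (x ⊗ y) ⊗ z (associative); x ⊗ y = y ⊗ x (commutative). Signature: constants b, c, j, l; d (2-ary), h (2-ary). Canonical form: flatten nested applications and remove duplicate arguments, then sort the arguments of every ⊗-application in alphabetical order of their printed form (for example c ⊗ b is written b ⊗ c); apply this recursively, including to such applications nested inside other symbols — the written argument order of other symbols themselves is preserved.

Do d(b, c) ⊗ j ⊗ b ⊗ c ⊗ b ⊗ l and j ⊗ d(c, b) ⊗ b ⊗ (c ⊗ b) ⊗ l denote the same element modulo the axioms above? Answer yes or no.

Left:  d(b, c) ⊗ j ⊗ b ⊗ c ⊗ b ⊗ l
  Deduplicate:  drop duplicate b
  Order the arguments:  b ⊗ c ⊗ d(b, c) ⊗ j ⊗ l
Right:  j ⊗ d(c, b) ⊗ b ⊗ (c ⊗ b) ⊗ l
  Un-nest:  j ⊗ d(c, b) ⊗ b ⊗ c ⊗ b ⊗ l
  Idempotence:  drop duplicate b
  Sort:  b ⊗ c ⊗ d(c, b) ⊗ j ⊗ l

Answer: no — b ⊗ c ⊗ d(b, c) ⊗ j ⊗ l vs b ⊗ c ⊗ d(c, b) ⊗ j ⊗ l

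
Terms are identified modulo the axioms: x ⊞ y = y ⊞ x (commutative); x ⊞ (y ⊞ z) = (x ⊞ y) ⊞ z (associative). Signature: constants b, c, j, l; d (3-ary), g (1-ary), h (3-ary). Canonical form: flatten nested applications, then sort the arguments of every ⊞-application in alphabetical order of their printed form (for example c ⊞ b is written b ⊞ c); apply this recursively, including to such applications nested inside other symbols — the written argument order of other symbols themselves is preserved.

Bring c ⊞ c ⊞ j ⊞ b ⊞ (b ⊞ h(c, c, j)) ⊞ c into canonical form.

Flatten:  c ⊞ c ⊞ j ⊞ b ⊞ b ⊞ h(c, c, j) ⊞ c
Sort arguments:  b ⊞ b ⊞ c ⊞ c ⊞ c ⊞ h(c, c, j) ⊞ j

Answer: b ⊞ b ⊞ c ⊞ c ⊞ c ⊞ h(c, c, j) ⊞ j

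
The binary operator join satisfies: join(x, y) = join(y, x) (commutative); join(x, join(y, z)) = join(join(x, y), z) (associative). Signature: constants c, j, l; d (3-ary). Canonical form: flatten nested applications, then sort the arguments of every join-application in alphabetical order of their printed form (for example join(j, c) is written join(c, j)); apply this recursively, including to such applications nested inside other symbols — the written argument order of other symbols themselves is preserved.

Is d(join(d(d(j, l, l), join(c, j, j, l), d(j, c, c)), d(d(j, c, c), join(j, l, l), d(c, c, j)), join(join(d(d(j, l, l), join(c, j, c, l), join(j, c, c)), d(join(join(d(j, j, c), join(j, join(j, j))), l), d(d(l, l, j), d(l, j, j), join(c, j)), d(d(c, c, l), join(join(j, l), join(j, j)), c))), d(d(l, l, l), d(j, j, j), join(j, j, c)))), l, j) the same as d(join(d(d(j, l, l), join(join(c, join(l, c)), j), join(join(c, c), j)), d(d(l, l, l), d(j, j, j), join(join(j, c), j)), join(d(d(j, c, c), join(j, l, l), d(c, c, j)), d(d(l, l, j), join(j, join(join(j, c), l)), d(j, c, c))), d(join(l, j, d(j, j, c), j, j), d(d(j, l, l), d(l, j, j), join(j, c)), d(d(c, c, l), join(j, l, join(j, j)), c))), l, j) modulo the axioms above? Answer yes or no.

Left:  d(join(d(d(j, l, l), join(c, j, j, l), d(j, c, c)), d(d(j, c, c), join(j, l, l), d(c, c, j)), join(join(d(d(j, l, l), join(c, j, c, l), join(j, c, c)), d(join(join(d(j, j, c), join(j, join(j, j))), l), d(d(l, l, j), d(l, j, j), join(c, j)), d(d(c, c, l), join(join(j, l), join(j, j)), c))), d(d(l, l, l), d(j, j, j), join(j, j, c)))), l, j)
  Focus inside:  join(d(d(j, l, l), join(c, j, j, l), d(j, c, c)), d(d(j, c, c), join(j, l, l), d(c, c, j)), join(join(d(d(j, l, l), join(c, j, c, l), join(j, c, c)), d(join(join(d(j, j, c), join(j, join(j, j))), l), d(d(l, l, j), d(l, j, j), join(c, j)), d(d(c, c, l), join(join(j, l), join(j, j)), c))), d(d(l, l, l), d(j, j, j), join(j, j, c))))
  Merge nested applications:  join(d(d(j, l, l), join(c, j, j, l), d(j, c, c)), d(d(j, c, c), join(j, l, l), d(c, c, j)), d(d(j, l, l), join(c, j, c, l), join(j, c, c)), d(join(join(d(j, j, c), join(j, join(j, j))), l), d(d(l, l, j), d(l, j, j), join(c, j)), d(d(c, c, l), join(join(j, l), join(j, j)), c)), d(d(l, l, l), d(j, j, j), join(j, j, c)))
  Inside:  d(d(j, l, l), join(c, j, c, l), join(j, c, c))  →  d(d(j, l, l), join(c, c, j, l), join(c, c, j))
  Canonicalize subterm:  d(join(join(d(j, j, c), join(j, join(j, j))), l), d(d(l, l, j), d(l, j, j), join(c, j)), d(d(c, c, l), join(join(j, l), join(j, j)), c))  →  d(join(d(j, j, c), j, j, j, l), d(d(l, l, j), d(l, j, j), join(c, j)), d(d(c, c, l), join(j, j, j, l), c))
  Simplify inside:  d(d(l, l, l), d(j, j, j), join(j, j, c))  →  d(d(l, l, l), d(j, j, j), join(c, j, j))
  Sort:  join(d(d(j, c, c), join(j, l, l), d(c, c, j)), d(d(j, l, l), join(c, c, j, l), join(c, c, j)), d(d(j, l, l), join(c, j, j, l), d(j, c, c)), d(d(l, l, l), d(j, j, j), join(c, j, j)), d(join(d(j, j, c), j, j, j, l), d(d(l, l, j), d(l, j, j), join(c, j)), d(d(c, c, l), join(j, j, j, l), c)))
  Put back:  d(join(d(d(j, c, c), join(j, l, l), d(c, c, j)), d(d(j, l, l), join(c, c, j, l), join(c, c, j)), d(d(j, l, l), join(c, j, j, l), d(j, c, c)), d(d(l, l, l), d(j, j, j), join(c, j, j)), d(join(d(j, j, c), j, j, j, l), d(d(l, l, j), d(l, j, j), join(c, j)), d(d(c, c, l), join(j, j, j, l), c))), l, j)
Right:  d(join(d(d(j, l, l), join(join(c, join(l, c)), j), join(join(c, c), j)), d(d(l, l, l), d(j, j, j), join(join(j, c), j)), join(d(d(j, c, c), join(j, l, l), d(c, c, j)), d(d(l, l, j), join(j, join(join(j, c), l)), d(j, c, c))), d(join(l, j, d(j, j, c), j, j), d(d(j, l, l), d(l, j, j), join(j, c)), d(d(c, c, l), join(j, l, join(j, j)), c))), l, j)
  Work inside:  join(d(d(j, l, l), join(join(c, join(l, c)), j), join(join(c, c), j)), d(d(l, l, l), d(j, j, j), join(join(j, c), j)), join(d(d(j, c, c), join(j, l, l), d(c, c, j)), d(d(l, l, j), join(j, join(join(j, c), l)), d(j, c, c))), d(join(l, j, d(j, j, c), j, j), d(d(j, l, l), d(l, j, j), join(j, c)), d(d(c, c, l), join(j, l, join(j, j)), c)))
  Merge nested applications:  join(d(d(j, l, l), join(join(c, join(l, c)), j), join(join(c, c), j)), d(d(l, l, l), d(j, j, j), join(join(j, c), j)), d(d(j, c, c), join(j, l, l), d(c, c, j)), d(d(l, l, j), join(j, join(join(j, c), l)), d(j, c, c)), d(join(l, j, d(j, j, c), j, j), d(d(j, l, l), d(l, j, j), join(j, c)), d(d(c, c, l), join(j, l, join(j, j)), c)))
  Canonicalize subterm:  d(d(j, l, l), join(join(c, join(l, c)), j), join(join(c, c), j))  →  d(d(j, l, l), join(c, c, j, l), join(c, c, j))
  Simplify inside:  d(d(l, l, l), d(j, j, j), join(join(j, c), j))  →  d(d(l, l, l), d(j, j, j), join(c, j, j))
  Canonicalize subterm:  d(d(l, l, j), join(j, join(join(j, c), l)), d(j, c, c))  →  d(d(l, l, j), join(c, j, j, l), d(j, c, c))
  Sort:  join(d(d(j, c, c), join(j, l, l), d(c, c, j)), d(d(j, l, l), join(c, c, j, l), join(c, c, j)), d(d(l, l, j), join(c, j, j, l), d(j, c, c)), d(d(l, l, l), d(j, j, j), join(c, j, j)), d(join(d(j, j, c), j, j, j, l), d(d(j, l, l), d(l, j, j), join(c, j)), d(d(c, c, l), join(j, j, j, l), c)))
  Rebuild:  d(join(d(d(j, c, c), join(j, l, l), d(c, c, j)), d(d(j, l, l), join(c, c, j, l), join(c, c, j)), d(d(l, l, j), join(c, j, j, l), d(j, c, c)), d(d(l, l, l), d(j, j, j), join(c, j, j)), d(join(d(j, j, c), j, j, j, l), d(d(j, l, l), d(l, j, j), join(c, j)), d(d(c, c, l), join(j, j, j, l), c))), l, j)

Answer: no — d(join(d(d(j, c, c), join(j, l, l), d(c, c, j)), d(d(j, l, l), join(c, c, j, l), join(c, c, j)), d(d(j, l, l), join(c, j, j, l), d(j, c, c)), d(d(l, l, l), d(j, j, j), join(c, j, j)), d(join(d(j, j, c), j, j, j, l), d(d(l, l, j), d(l, j, j), join(c, j)), d(d(c, c, l), join(j, j, j, l), c))), l, j) vs d(join(d(d(j, c, c), join(j, l, l), d(c, c, j)), d(d(j, l, l), join(c, c, j, l), join(c, c, j)), d(d(l, l, j), join(c, j, j, l), d(j, c, c)), d(d(l, l, l), d(j, j, j), join(c, j, j)), d(join(d(j, j, c), j, j, j, l), d(d(j, l, l), d(l, j, j), join(c, j)), d(d(c, c, l), join(j, j, j, l), c))), l, j)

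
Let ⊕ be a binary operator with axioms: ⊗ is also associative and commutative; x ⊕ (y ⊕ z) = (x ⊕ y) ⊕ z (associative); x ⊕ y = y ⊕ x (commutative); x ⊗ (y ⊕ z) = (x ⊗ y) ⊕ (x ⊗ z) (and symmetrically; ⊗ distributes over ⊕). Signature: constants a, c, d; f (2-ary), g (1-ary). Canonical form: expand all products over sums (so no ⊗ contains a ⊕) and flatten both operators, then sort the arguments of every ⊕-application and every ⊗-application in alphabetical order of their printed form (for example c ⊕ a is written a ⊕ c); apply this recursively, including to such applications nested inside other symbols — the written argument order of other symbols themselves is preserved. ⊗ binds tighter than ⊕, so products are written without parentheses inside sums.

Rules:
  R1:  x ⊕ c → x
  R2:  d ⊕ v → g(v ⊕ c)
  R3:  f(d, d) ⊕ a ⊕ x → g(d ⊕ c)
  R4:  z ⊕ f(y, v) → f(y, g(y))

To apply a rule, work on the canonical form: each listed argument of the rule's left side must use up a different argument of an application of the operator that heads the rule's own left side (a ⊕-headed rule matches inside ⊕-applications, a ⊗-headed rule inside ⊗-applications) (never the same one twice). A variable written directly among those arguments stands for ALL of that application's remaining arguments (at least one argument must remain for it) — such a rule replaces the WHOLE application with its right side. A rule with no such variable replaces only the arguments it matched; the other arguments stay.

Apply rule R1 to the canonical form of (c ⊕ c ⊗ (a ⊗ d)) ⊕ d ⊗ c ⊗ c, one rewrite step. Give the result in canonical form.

Answer: a ⊗ c ⊗ d ⊕ c ⊗ c ⊗ d

Derivation:
Canonical form:  a ⊗ c ⊗ d ⊕ c ⊕ c ⊗ c ⊗ d
R1 matches:  uses c;  x := a ⊗ c ⊗ d ⊕ c ⊗ c ⊗ d
The extension variable absorbs all remaining arguments, so the whole application is rewritten.
Result:  a ⊗ c ⊗ d ⊕ c ⊗ c ⊗ d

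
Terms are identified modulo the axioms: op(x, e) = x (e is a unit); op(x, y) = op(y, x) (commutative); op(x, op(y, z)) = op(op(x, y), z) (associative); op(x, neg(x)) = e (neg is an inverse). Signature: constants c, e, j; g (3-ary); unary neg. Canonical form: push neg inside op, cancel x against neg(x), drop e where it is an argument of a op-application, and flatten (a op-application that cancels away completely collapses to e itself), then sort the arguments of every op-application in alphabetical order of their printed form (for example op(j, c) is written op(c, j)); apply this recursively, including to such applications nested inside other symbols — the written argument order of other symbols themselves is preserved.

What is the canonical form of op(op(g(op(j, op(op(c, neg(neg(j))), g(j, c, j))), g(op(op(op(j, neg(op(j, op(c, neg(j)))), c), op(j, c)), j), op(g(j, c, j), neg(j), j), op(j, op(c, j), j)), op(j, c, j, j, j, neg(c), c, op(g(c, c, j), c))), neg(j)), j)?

Answer: g(op(c, g(j, c, j), j, j), g(op(c, j, j, j), g(j, c, j), op(c, j, j, j)), op(c, c, g(c, c, j), j, j, j, j))

Derivation:
Push neg inside:  distribute neg over op and collapse double neg
Cancel inverse pairs:  j cancels
Collect terms:  g(op(c, g(j, c, j), j, j), g(op(c, j, j, j), g(j, c, j), op(c, j, j, j)), op(c, c, g(c, c, j), j, j, j, j))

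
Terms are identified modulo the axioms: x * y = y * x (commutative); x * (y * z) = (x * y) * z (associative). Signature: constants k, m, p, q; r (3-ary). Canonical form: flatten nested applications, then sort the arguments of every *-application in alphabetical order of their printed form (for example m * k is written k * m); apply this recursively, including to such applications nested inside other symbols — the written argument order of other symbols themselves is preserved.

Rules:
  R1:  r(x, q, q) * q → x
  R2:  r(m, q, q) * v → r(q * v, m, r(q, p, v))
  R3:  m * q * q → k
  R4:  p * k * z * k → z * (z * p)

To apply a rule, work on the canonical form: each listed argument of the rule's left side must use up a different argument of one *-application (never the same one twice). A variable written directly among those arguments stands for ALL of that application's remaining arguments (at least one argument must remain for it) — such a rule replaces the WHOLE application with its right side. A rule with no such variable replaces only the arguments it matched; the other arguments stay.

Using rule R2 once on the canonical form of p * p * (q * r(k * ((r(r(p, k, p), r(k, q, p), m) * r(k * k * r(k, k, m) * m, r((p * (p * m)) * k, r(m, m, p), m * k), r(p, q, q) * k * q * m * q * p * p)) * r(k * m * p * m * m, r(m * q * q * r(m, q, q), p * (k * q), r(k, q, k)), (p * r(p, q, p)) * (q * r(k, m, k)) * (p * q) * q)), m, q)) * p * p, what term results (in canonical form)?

Canonical form:  p * p * p * p * q * r(k * r(k * k * m * r(k, k, m), r(k * m * p * p, r(m, m, p), k * m), k * m * p * p * q * q * r(p, q, q)) * r(k * m * m * m * p, r(m * q * q * r(m, q, q), k * p * q, r(k, q, k)), p * p * q * q * q * r(k, m, k) * r(p, q, p)) * r(r(p, k, p), r(k, q, p), m), m, q)
Match R2:  consume r(m, q, q);  v := m * q * q
The variable takes the whole remainder — replace the entire application.
New term:  p * p * p * p * q * r(k * r(k * k * m * r(k, k, m), r(k * m * p * p, r(m, m, p), k * m), k * m * p * p * q * q * r(p, q, q)) * r(k * m * m * m * p, r(r(m * q * q * q, m, r(q, p, m * q * q)), k * p * q, r(k, q, k)), p * p * q * q * q * r(k, m, k) * r(p, q, p)) * r(r(p, k, p), r(k, q, p), m), m, q)

Answer: p * p * p * p * q * r(k * r(k * k * m * r(k, k, m), r(k * m * p * p, r(m, m, p), k * m), k * m * p * p * q * q * r(p, q, q)) * r(k * m * m * m * p, r(r(m * q * q * q, m, r(q, p, m * q * q)), k * p * q, r(k, q, k)), p * p * q * q * q * r(k, m, k) * r(p, q, p)) * r(r(p, k, p), r(k, q, p), m), m, q)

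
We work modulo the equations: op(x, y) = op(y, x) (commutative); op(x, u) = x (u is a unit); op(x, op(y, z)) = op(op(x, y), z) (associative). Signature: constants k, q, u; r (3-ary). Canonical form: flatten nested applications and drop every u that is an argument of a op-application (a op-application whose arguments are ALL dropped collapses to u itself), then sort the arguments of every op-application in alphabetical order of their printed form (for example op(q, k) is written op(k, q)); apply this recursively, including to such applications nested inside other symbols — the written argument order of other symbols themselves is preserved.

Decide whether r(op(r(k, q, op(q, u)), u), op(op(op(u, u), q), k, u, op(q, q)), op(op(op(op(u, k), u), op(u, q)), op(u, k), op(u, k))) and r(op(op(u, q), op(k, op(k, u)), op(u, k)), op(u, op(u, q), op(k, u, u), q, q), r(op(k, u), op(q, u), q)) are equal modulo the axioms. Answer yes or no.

Answer: no — r(r(k, q, q), op(k, q, q, q), op(k, k, k, q)) vs r(op(k, k, k, q), op(k, q, q, q), r(k, q, q))

Derivation:
Left:  r(op(r(k, q, op(q, u)), u), op(op(op(u, u), q), k, u, op(q, q)), op(op(op(op(u, k), u), op(u, q)), op(u, k), op(u, k)))
  Descend into:  op(op(op(op(u, k), u), op(u, q)), op(u, k), op(u, k))
  Merge nested applications:  op(u, k, u, u, q, u, k, u, k)
  Drop the unit:  drop u (×5)
  Sort:  op(k, k, k, q)
  Reassemble:  r(r(k, q, q), op(k, q, q, q), op(k, k, k, q))
Right:  r(op(op(u, q), op(k, op(k, u)), op(u, k)), op(u, op(u, q), op(k, u, u), q, q), r(op(k, u), op(q, u), q))
  Descend into:  op(op(u, q), op(k, op(k, u)), op(u, k))
  Merge nested applications:  op(u, q, k, k, u, u, k)
  Unit:  drop u (×3)
  Sort:  op(k, k, k, q)
  Reassemble:  r(op(k, k, k, q), op(k, q, q, q), r(k, q, q))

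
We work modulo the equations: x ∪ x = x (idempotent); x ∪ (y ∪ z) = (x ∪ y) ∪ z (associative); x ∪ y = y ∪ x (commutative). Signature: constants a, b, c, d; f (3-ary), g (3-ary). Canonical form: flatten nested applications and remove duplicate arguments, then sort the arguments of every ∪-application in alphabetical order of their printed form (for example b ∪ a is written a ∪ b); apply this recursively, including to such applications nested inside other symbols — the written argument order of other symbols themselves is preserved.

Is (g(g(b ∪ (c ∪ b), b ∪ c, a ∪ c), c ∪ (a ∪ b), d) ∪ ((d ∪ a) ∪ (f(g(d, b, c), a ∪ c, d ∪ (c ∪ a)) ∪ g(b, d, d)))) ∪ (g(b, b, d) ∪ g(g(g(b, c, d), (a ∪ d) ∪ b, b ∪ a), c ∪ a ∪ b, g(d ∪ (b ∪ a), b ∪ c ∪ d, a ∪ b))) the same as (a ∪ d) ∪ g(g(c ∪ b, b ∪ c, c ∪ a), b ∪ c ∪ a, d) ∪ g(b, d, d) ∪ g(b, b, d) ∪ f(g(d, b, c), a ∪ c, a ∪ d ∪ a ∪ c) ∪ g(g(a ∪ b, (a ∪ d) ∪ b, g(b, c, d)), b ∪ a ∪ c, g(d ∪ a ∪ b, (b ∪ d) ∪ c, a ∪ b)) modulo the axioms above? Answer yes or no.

Left:  (g(g(b ∪ (c ∪ b), b ∪ c, a ∪ c), c ∪ (a ∪ b), d) ∪ ((d ∪ a) ∪ (f(g(d, b, c), a ∪ c, d ∪ (c ∪ a)) ∪ g(b, d, d)))) ∪ (g(b, b, d) ∪ g(g(g(b, c, d), (a ∪ d) ∪ b, b ∪ a), c ∪ a ∪ b, g(d ∪ (b ∪ a), b ∪ c ∪ d, a ∪ b)))
  Merge nested applications:  g(g(b ∪ (c ∪ b), b ∪ c, a ∪ c), c ∪ (a ∪ b), d) ∪ d ∪ a ∪ f(g(d, b, c), a ∪ c, d ∪ (c ∪ a)) ∪ g(b, d, d) ∪ g(b, b, d) ∪ g(g(g(b, c, d), (a ∪ d) ∪ b, b ∪ a), c ∪ a ∪ b, g(d ∪ (b ∪ a), b ∪ c ∪ d, a ∪ b))
  Canonicalize subterm:  g(g(b ∪ (c ∪ b), b ∪ c, a ∪ c), c ∪ (a ∪ b), d)  →  g(g(b ∪ c, b ∪ c, a ∪ c), a ∪ b ∪ c, d)
  Canonicalize subterm:  f(g(d, b, c), a ∪ c, d ∪ (c ∪ a))  →  f(g(d, b, c), a ∪ c, a ∪ c ∪ d)
  Canonicalize subterm:  g(g(g(b, c, d), (a ∪ d) ∪ b, b ∪ a), c ∪ a ∪ b, g(d ∪ (b ∪ a), b ∪ c ∪ d, a ∪ b))  →  g(g(g(b, c, d), a ∪ b ∪ d, a ∪ b), a ∪ b ∪ c, g(a ∪ b ∪ d, b ∪ c ∪ d, a ∪ b))
  Order the arguments:  a ∪ d ∪ f(g(d, b, c), a ∪ c, a ∪ c ∪ d) ∪ g(b, b, d) ∪ g(b, d, d) ∪ g(g(b ∪ c, b ∪ c, a ∪ c), a ∪ b ∪ c, d) ∪ g(g(g(b, c, d), a ∪ b ∪ d, a ∪ b), a ∪ b ∪ c, g(a ∪ b ∪ d, b ∪ c ∪ d, a ∪ b))
Right:  (a ∪ d) ∪ g(g(c ∪ b, b ∪ c, c ∪ a), b ∪ c ∪ a, d) ∪ g(b, d, d) ∪ g(b, b, d) ∪ f(g(d, b, c), a ∪ c, a ∪ d ∪ a ∪ c) ∪ g(g(a ∪ b, (a ∪ d) ∪ b, g(b, c, d)), b ∪ a ∪ c, g(d ∪ a ∪ b, (b ∪ d) ∪ c, a ∪ b))
  Un-nest:  a ∪ d ∪ g(g(c ∪ b, b ∪ c, c ∪ a), b ∪ c ∪ a, d) ∪ g(b, d, d) ∪ g(b, b, d) ∪ f(g(d, b, c), a ∪ c, a ∪ d ∪ a ∪ c) ∪ g(g(a ∪ b, (a ∪ d) ∪ b, g(b, c, d)), b ∪ a ∪ c, g(d ∪ a ∪ b, (b ∪ d) ∪ c, a ∪ b))
  Inside:  g(g(c ∪ b, b ∪ c, c ∪ a), b ∪ c ∪ a, d)  →  g(g(b ∪ c, b ∪ c, a ∪ c), a ∪ b ∪ c, d)
  Inside:  f(g(d, b, c), a ∪ c, a ∪ d ∪ a ∪ c)  →  f(g(d, b, c), a ∪ c, a ∪ c ∪ d)
  Canonicalize subterm:  g(g(a ∪ b, (a ∪ d) ∪ b, g(b, c, d)), b ∪ a ∪ c, g(d ∪ a ∪ b, (b ∪ d) ∪ c, a ∪ b))  →  g(g(a ∪ b, a ∪ b ∪ d, g(b, c, d)), a ∪ b ∪ c, g(a ∪ b ∪ d, b ∪ c ∪ d, a ∪ b))
  Sort:  a ∪ d ∪ f(g(d, b, c), a ∪ c, a ∪ c ∪ d) ∪ g(b, b, d) ∪ g(b, d, d) ∪ g(g(a ∪ b, a ∪ b ∪ d, g(b, c, d)), a ∪ b ∪ c, g(a ∪ b ∪ d, b ∪ c ∪ d, a ∪ b)) ∪ g(g(b ∪ c, b ∪ c, a ∪ c), a ∪ b ∪ c, d)

Answer: no — a ∪ d ∪ f(g(d, b, c), a ∪ c, a ∪ c ∪ d) ∪ g(b, b, d) ∪ g(b, d, d) ∪ g(g(b ∪ c, b ∪ c, a ∪ c), a ∪ b ∪ c, d) ∪ g(g(g(b, c, d), a ∪ b ∪ d, a ∪ b), a ∪ b ∪ c, g(a ∪ b ∪ d, b ∪ c ∪ d, a ∪ b)) vs a ∪ d ∪ f(g(d, b, c), a ∪ c, a ∪ c ∪ d) ∪ g(b, b, d) ∪ g(b, d, d) ∪ g(g(a ∪ b, a ∪ b ∪ d, g(b, c, d)), a ∪ b ∪ c, g(a ∪ b ∪ d, b ∪ c ∪ d, a ∪ b)) ∪ g(g(b ∪ c, b ∪ c, a ∪ c), a ∪ b ∪ c, d)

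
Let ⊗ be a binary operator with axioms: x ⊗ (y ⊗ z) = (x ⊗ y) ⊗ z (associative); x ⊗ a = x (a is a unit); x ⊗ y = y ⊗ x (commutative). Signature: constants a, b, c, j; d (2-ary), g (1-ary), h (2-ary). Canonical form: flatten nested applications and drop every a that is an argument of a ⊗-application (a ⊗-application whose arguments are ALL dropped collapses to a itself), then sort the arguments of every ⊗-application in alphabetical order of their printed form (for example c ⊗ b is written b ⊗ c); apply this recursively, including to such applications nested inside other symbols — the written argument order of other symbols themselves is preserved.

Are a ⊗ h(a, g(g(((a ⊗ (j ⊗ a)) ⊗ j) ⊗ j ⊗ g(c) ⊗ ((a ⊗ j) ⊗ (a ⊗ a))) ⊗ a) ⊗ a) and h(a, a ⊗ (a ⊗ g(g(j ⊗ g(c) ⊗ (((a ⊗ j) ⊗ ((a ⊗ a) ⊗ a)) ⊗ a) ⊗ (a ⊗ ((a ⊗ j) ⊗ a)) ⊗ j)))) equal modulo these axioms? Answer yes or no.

Answer: yes — both canonical forms are h(a, g(g(g(c) ⊗ j ⊗ j ⊗ j ⊗ j)))

Derivation:
Left:  a ⊗ h(a, g(g(((a ⊗ (j ⊗ a)) ⊗ j) ⊗ j ⊗ g(c) ⊗ ((a ⊗ j) ⊗ (a ⊗ a))) ⊗ a) ⊗ a)
  Inside:  h(a, g(g(((a ⊗ (j ⊗ a)) ⊗ j) ⊗ j ⊗ g(c) ⊗ ((a ⊗ j) ⊗ (a ⊗ a))) ⊗ a) ⊗ a)  →  h(a, g(g(g(c) ⊗ j ⊗ j ⊗ j ⊗ j)))
  Unit:  drop a
  Order the arguments:  h(a, g(g(g(c) ⊗ j ⊗ j ⊗ j ⊗ j)))
Right:  h(a, a ⊗ (a ⊗ g(g(j ⊗ g(c) ⊗ (((a ⊗ j) ⊗ ((a ⊗ a) ⊗ a)) ⊗ a) ⊗ (a ⊗ ((a ⊗ j) ⊗ a)) ⊗ j))))
  Descend into:  a ⊗ (a ⊗ g(g(j ⊗ g(c) ⊗ (((a ⊗ j) ⊗ ((a ⊗ a) ⊗ a)) ⊗ a) ⊗ (a ⊗ ((a ⊗ j) ⊗ a)) ⊗ j)))
  Un-nest:  a ⊗ a ⊗ g(g(j ⊗ g(c) ⊗ (((a ⊗ j) ⊗ ((a ⊗ a) ⊗ a)) ⊗ a) ⊗ (a ⊗ ((a ⊗ j) ⊗ a)) ⊗ j))
  Inside:  g(g(j ⊗ g(c) ⊗ (((a ⊗ j) ⊗ ((a ⊗ a) ⊗ a)) ⊗ a) ⊗ (a ⊗ ((a ⊗ j) ⊗ a)) ⊗ j))  →  g(g(g(c) ⊗ j ⊗ j ⊗ j ⊗ j))
  Drop the unit:  drop a (×2)
  Sort arguments:  g(g(g(c) ⊗ j ⊗ j ⊗ j ⊗ j))
  Put back:  h(a, g(g(g(c) ⊗ j ⊗ j ⊗ j ⊗ j)))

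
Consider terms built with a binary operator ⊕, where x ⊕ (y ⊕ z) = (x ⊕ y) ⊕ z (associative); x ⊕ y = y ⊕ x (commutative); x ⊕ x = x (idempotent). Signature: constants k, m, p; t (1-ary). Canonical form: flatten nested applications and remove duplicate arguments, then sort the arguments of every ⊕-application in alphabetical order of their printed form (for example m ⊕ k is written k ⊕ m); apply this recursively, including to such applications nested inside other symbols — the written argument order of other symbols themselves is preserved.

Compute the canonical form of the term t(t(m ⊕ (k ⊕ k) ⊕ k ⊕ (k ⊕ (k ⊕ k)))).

Descend into:  m ⊕ (k ⊕ k) ⊕ k ⊕ (k ⊕ (k ⊕ k))
Merge nested applications:  m ⊕ k ⊕ k ⊕ k ⊕ k ⊕ k ⊕ k
Idempotence:  drop duplicate k, k, k, k
Sort:  k ⊕ m
Reassemble:  t(t(k ⊕ m))

Answer: t(t(k ⊕ m))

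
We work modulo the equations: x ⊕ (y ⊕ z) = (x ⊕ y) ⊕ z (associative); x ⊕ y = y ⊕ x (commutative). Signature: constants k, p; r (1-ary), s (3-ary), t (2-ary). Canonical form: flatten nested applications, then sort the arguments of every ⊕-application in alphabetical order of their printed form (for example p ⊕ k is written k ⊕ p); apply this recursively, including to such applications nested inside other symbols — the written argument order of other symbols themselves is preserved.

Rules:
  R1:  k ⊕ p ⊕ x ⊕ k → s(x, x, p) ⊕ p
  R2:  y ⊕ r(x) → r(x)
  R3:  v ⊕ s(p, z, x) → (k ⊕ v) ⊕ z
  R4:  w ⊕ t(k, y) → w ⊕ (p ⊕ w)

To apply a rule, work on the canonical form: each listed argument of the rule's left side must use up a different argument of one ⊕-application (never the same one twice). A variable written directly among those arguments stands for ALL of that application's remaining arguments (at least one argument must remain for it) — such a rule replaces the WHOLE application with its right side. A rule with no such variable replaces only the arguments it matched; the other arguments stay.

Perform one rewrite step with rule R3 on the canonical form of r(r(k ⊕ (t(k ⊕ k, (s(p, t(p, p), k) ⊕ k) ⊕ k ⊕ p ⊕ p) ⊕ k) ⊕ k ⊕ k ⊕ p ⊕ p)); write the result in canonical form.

Canonical form:  r(r(k ⊕ k ⊕ k ⊕ k ⊕ p ⊕ p ⊕ t(k ⊕ k, k ⊕ k ⊕ p ⊕ p ⊕ s(p, t(p, p), k))))
Match R3:  consume s(p, t(p, p), k);  v := k ⊕ k ⊕ p ⊕ p, x := k, z := t(p, p)
The extension variable absorbs all remaining arguments, so the whole application is rewritten.
Giving:  r(r(k ⊕ k ⊕ k ⊕ k ⊕ p ⊕ p ⊕ t(k ⊕ k, k ⊕ k ⊕ k ⊕ p ⊕ p ⊕ t(p, p))))

Answer: r(r(k ⊕ k ⊕ k ⊕ k ⊕ p ⊕ p ⊕ t(k ⊕ k, k ⊕ k ⊕ k ⊕ p ⊕ p ⊕ t(p, p))))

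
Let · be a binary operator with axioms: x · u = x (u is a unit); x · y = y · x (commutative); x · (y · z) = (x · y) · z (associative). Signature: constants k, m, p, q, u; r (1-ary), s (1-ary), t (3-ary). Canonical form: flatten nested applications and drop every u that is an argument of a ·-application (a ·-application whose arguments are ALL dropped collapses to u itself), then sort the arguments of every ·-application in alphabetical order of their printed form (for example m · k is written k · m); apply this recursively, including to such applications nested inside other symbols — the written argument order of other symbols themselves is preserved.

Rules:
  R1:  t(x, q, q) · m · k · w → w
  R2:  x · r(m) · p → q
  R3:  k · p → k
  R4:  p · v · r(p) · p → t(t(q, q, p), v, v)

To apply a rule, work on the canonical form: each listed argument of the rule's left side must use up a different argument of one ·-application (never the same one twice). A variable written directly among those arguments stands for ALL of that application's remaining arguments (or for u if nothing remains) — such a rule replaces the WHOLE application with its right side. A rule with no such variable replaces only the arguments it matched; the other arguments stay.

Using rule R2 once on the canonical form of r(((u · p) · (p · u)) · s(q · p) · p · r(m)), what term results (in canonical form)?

Canonical form:  r(p · p · p · r(m) · s(p · q))
R2 matches:  uses p, r(m);  x := p · p · s(p · q)
The variable takes the whole remainder — replace the entire application.
New term:  r(q)

Answer: r(q)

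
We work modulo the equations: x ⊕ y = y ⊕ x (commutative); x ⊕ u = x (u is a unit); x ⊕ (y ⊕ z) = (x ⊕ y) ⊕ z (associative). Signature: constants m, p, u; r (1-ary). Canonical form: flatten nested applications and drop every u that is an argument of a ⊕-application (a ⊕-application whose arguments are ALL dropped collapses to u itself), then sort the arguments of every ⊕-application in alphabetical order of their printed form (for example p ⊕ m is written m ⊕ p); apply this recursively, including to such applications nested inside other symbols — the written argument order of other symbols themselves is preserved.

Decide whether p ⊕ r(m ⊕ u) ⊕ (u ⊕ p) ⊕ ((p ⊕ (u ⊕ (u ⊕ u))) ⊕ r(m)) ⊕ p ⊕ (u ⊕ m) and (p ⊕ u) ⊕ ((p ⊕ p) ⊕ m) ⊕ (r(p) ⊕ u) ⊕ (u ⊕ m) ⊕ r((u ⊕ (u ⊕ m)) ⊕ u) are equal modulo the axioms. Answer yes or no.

Left:  p ⊕ r(m ⊕ u) ⊕ (u ⊕ p) ⊕ ((p ⊕ (u ⊕ (u ⊕ u))) ⊕ r(m)) ⊕ p ⊕ (u ⊕ m)
  Flatten:  p ⊕ r(m ⊕ u) ⊕ u ⊕ p ⊕ p ⊕ u ⊕ u ⊕ u ⊕ r(m) ⊕ p ⊕ u ⊕ m
  Simplify inside:  r(m ⊕ u)  →  r(m)
  Unit:  drop u (×5)
  Sort:  m ⊕ p ⊕ p ⊕ p ⊕ p ⊕ r(m) ⊕ r(m)
Right:  (p ⊕ u) ⊕ ((p ⊕ p) ⊕ m) ⊕ (r(p) ⊕ u) ⊕ (u ⊕ m) ⊕ r((u ⊕ (u ⊕ m)) ⊕ u)
  Un-nest:  p ⊕ u ⊕ p ⊕ p ⊕ m ⊕ r(p) ⊕ u ⊕ u ⊕ m ⊕ r((u ⊕ (u ⊕ m)) ⊕ u)
  Inside:  r((u ⊕ (u ⊕ m)) ⊕ u)  →  r(m)
  Drop the unit:  drop u (×3)
  Sort:  m ⊕ m ⊕ p ⊕ p ⊕ p ⊕ r(m) ⊕ r(p)

Answer: no — m ⊕ p ⊕ p ⊕ p ⊕ p ⊕ r(m) ⊕ r(m) vs m ⊕ m ⊕ p ⊕ p ⊕ p ⊕ r(m) ⊕ r(p)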